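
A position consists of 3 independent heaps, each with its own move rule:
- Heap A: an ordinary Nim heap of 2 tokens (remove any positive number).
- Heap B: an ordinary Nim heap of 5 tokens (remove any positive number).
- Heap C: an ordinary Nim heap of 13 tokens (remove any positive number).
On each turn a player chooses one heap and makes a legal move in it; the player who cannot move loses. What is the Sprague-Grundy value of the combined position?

Heap A is a plain Nim heap of size 2, so its Grundy value is 2.
Heap B is a plain Nim heap of size 5, so its Grundy value is 5.
Heap C is a plain Nim heap of size 13, so its Grundy value is 13.
By the Sprague-Grundy theorem, the Grundy value of a sum of independent games is the XOR of the component values.
Combined value = 2 XOR 5 XOR 13 = 10.

10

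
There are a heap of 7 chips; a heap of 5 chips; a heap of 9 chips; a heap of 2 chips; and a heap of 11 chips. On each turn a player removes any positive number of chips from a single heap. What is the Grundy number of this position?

2

Compute the nim-sum pairwise:
7 XOR 5 = 2
2 XOR 9 = 11
11 XOR 2 = 9
9 XOR 11 = 2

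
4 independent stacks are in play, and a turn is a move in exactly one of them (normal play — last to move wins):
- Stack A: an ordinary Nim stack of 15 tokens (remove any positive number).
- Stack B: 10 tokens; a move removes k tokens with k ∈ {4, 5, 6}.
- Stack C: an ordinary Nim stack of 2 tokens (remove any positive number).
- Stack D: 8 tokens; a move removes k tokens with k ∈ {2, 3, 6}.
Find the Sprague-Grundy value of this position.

15

Stack A is a plain Nim stack of size 15, so its Grundy value is 15.
Grundy values for stack B (subtraction set {4, 5, 6}):
k:     0  1  2  3  4  5  6  7  8  9 10
g(k):  0  0  0  0  1  1  1  1  2  2  0
So g(10) = 0.
Stack C is a plain Nim stack of size 2, so its Grundy value is 2.
Grundy values for stack D (subtraction set {2, 3, 6}):
g(0) = mex{} = 0
g(1) = mex{} = 0
g(2) = mex{0} = 1
g(3) = mex{0} = 1
g(4) = mex{0,1} = 2
g(5) = mex{1} = 0
g(6) = mex{0,1,2} = 3
g(7) = mex{0,2} = 1
g(8) = mex{0,1,3} = 2
So g(8) = 2.
The value of a disjunctive sum is the nim-sum of the parts.
Combined value = 15 ⊕ 0 ⊕ 2 ⊕ 2 = 15.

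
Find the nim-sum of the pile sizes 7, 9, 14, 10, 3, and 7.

Compute the nim-sum pairwise:
7 ⊕ 9 = 14
14 ⊕ 14 = 0
0 ⊕ 10 = 10
10 ⊕ 3 = 9
9 ⊕ 7 = 14

14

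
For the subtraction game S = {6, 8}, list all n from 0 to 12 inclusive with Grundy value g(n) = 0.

Grundy values for subtraction set {6, 8}:
g(0) = mex{} = 0
g(1) = mex{} = 0
g(2) = mex{} = 0
g(3) = mex{} = 0
g(4) = mex{} = 0
g(5) = mex{} = 0
g(6) = mex{0} = 1
g(7) = mex{0} = 1
g(8) = mex{0} = 1
g(9) = mex{0} = 1
g(10) = mex{0} = 1
g(11) = mex{0} = 1
g(12) = mex{0,1} = 2
The P-positions (g = 0) in 0..12 are 0, 1, 2, 3, 4, 5.

0, 1, 2, 3, 4, 5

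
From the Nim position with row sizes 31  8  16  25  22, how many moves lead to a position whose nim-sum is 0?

3

Bitwise XOR of the heap sizes:
  11111  (31)
  01000  (8)
  10000  (16)
  11001  (25)
  10110  (22)
  -----
  01000  (8)
The overall nim-sum is X = 8. A row of size p has a winning move iff p XOR X < p (reduce it to p XOR X).
  31: 31 XOR 8 = 23 < 31 — winning move (to 23).
  8: 8 XOR 8 = 0 < 8 — winning move (to 0).
  16: 16 XOR 8 = 24 ≥ 16 — no move.
  25: 25 XOR 8 = 17 < 25 — winning move (to 17).
  22: 22 XOR 8 = 30 ≥ 22 — no move.
That gives 3 winning moves.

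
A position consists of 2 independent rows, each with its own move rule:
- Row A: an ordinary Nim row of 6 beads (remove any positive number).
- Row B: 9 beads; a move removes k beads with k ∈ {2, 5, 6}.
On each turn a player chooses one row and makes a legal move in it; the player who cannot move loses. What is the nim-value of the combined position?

4

Row A is a plain Nim row of size 6, so its Grundy value is 6.
Build the Grundy sequence for row B with g(k) = mex{g(k−s) : s ∈ {2, 5, 6}, s ≤ k}:
g(0) = mex{} = 0
g(1) = mex{} = 0
g(2) = mex{0} = 1
g(3) = mex{0} = 1
g(4) = mex{1} = 0
g(5) = mex{0,1} = 2
g(6) = mex{0} = 1
g(7) = mex{0,1,2} = 3
g(8) = mex{1} = 0
g(9) = mex{0,1,3} = 2
So g(9) = 2.
By the Sprague-Grundy theorem, the Grundy value of a sum of independent games is the XOR of the component values.
Combined value = 6 ⊕ 2 = 4.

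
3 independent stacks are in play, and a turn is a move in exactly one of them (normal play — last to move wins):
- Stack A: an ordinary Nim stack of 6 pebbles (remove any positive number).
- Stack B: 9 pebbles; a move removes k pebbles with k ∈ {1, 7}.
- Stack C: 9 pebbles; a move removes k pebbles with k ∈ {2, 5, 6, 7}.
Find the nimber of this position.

5

Stack A is a plain Nim stack of size 6, so its Grundy value is 6.
For stack B, compute g(0), g(1), … with moves {1, 7}:
k:     0  1  2  3  4  5  6  7  8  9
g(k):  0  1  0  1  0  1  0  1  0  1
So g(9) = 1.
Grundy values for stack C (subtraction set {2, 5, 6, 7}):
k:     0  1  2  3  4  5  6  7  8  9
g(k):  0  0  1  1  0  2  1  3  2  2
So g(9) = 2.
By the Sprague-Grundy theorem, the Grundy value of a sum of independent games is the XOR of the component values.
Combined value = 6 XOR 1 XOR 2 = 5.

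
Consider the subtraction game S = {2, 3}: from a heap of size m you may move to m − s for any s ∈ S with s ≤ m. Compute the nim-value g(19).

2

Compute g(0), g(1), … for moves {2, 3}:
k:     0  1  2  3  4  5  6  7  8  9 10 11 12 13 14 15 16 17 18 19
g(k):  0  0  1  1  2  0  0  1  1  2  0  0  1  1  2  0  0  1  1  2
So g(19) = 2.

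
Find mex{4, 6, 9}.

0 is not in the set, so the mex is 0.

0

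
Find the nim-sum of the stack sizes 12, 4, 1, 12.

Write each in binary and XOR column by column:
  1100  (12)
  0100  (4)
  0001  (1)
  1100  (12)
  ----
  0101  (5)

5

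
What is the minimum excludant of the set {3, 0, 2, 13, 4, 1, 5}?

The values 0, 1, 2, 3, 4, 5 are all present; 6 is the first non-negative integer missing from the set.

6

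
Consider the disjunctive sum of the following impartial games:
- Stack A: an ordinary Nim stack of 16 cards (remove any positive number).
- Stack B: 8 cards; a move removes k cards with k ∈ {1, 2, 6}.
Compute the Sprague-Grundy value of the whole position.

17

Stack A is a plain Nim stack of size 16, so its Grundy value is 16.
Build the Grundy sequence for stack B with g(k) = mex{g(k−s) : s ∈ {1, 2, 6}, s ≤ k}:
g(0) = mex{} = 0
g(1) = mex{0} = 1
g(2) = mex{0,1} = 2
g(3) = mex{1,2} = 0
g(4) = mex{0,2} = 1
g(5) = mex{0,1} = 2
g(6) = mex{0,1,2} = 3
g(7) = mex{1,2,3} = 0
g(8) = mex{0,2,3} = 1
So g(8) = 1.
The value of a disjunctive sum is the nim-sum of the parts.
Combined value = 16 XOR 1 = 17.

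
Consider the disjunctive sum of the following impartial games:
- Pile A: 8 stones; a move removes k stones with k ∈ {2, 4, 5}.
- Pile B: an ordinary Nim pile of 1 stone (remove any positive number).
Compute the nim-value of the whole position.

For pile A, compute g(0), g(1), … with moves {2, 4, 5}:
k:     0  1  2  3  4  5  6  7  8
g(k):  0  0  1  1  2  2  3  0  0
So g(8) = 0.
Pile B is a plain Nim pile of size 1, so its Grundy value is 1.
By the Sprague-Grundy theorem, the Grundy value of a sum of independent games is the XOR of the component values.
Combined value = 0 XOR 1 = 1.

1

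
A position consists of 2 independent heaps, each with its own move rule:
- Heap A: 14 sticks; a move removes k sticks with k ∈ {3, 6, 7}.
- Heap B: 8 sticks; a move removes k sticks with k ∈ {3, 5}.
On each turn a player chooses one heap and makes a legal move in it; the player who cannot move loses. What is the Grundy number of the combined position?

1

For heap A, compute g(0), g(1), … with moves {3, 6, 7}:
g(0) = mex{} = 0
g(1) = mex{} = 0
g(2) = mex{} = 0
g(3) = mex{0} = 1
g(4) = mex{0} = 1
g(5) = mex{0} = 1
g(6) = mex{0,1} = 2
g(7) = mex{0,1} = 2
g(8) = mex{0,1} = 2
g(9) = mex{0,1,2} = 3
g(10) = mex{1,2} = 0
g(11) = mex{1,2} = 0
g(12) = mex{1,2,3} = 0
g(13) = mex{0,2} = 1
g(14) = mex{0,2} = 1
So g(14) = 1.
For heap B, compute g(0), g(1), … with moves {3, 5}:
k:     0  1  2  3  4  5  6  7  8
g(k):  0  0  0  1  1  1  2  2  0
So g(8) = 0.
By the Sprague-Grundy theorem, the Grundy value of a sum of independent games is the XOR of the component values.
Combined value = 1 ⊕ 0 = 1.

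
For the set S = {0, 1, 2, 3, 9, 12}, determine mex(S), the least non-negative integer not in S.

The values 0, 1, 2, 3 are all present; 4 is the first non-negative integer missing from the set.

4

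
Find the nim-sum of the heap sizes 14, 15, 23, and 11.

In binary:
  01110  (14)
  01111  (15)
  10111  (23)
  01011  (11)
  -----
  11101  (29)

29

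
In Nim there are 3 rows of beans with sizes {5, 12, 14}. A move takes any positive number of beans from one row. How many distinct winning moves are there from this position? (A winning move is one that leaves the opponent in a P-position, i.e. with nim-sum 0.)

Nim-sum: 5 ^ 12 ^ 14 = 7.
The overall nim-sum is X = 7. A row of size p has a winning move iff p XOR X < p (reduce it to p XOR X).
  5: 5 XOR 7 = 2 < 5 — winning move (to 2).
  12: 12 XOR 7 = 11 < 12 — winning move (to 11).
  14: 14 XOR 7 = 9 < 14 — winning move (to 9).
That gives 3 winning moves.

3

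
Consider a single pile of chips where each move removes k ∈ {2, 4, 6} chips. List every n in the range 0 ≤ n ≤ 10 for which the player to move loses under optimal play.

0, 1, 8, 9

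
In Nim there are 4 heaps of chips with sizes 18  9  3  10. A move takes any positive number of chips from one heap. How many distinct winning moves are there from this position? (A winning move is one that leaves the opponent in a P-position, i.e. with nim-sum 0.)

Compute the nim-sum pairwise:
18 ^ 9 = 27
27 ^ 3 = 24
24 ^ 10 = 18
The overall nim-sum is X = 18. A heap of size p has a winning move iff p XOR X < p (reduce it to p XOR X).
  18: 18 XOR 18 = 0 < 18 — winning move (to 0).
  9: 9 XOR 18 = 27 ≥ 9 — no move.
  3: 3 XOR 18 = 17 ≥ 3 — no move.
  10: 10 XOR 18 = 24 ≥ 10 — no move.
That gives 1 winning move.

1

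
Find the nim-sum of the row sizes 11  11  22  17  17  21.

3

Write each in binary and XOR column by column:
  01011  (11)
  01011  (11)
  10110  (22)
  10001  (17)
  10001  (17)
  10101  (21)
  -----
  00011  (3)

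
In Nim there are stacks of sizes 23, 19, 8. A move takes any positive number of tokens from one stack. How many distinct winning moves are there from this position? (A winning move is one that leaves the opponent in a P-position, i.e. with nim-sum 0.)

Nim-sum: 23 ⊕ 19 ⊕ 8 = 12.
The overall nim-sum is X = 12. A stack of size p has a winning move iff p XOR X < p (reduce it to p XOR X).
  23: 23 XOR 12 = 27 ≥ 23 — no move.
  19: 19 XOR 12 = 31 ≥ 19 — no move.
  8: 8 XOR 12 = 4 < 8 — winning move (to 4).
That gives 1 winning move.

1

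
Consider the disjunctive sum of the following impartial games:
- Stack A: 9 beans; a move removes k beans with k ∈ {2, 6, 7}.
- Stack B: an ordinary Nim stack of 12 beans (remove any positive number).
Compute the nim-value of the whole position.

Build the Grundy sequence for stack A with g(k) = mex{g(k−s) : s ∈ {2, 6, 7}, s ≤ k}:
k:     0  1  2  3  4  5  6  7  8  9
g(k):  0  0  1  1  0  0  1  1  2  0
So g(9) = 0.
Stack B is a plain Nim stack of size 12, so its Grundy value is 12.
The value of a disjunctive sum is the nim-sum of the parts.
Combined value = 0 XOR 12 = 12.

12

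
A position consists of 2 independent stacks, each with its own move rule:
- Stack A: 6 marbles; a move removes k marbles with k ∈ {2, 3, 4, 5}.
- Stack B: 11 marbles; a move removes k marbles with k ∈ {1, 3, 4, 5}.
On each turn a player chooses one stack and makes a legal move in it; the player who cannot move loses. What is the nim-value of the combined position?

Grundy values for stack A (subtraction set {2, 3, 4, 5}):
k:     0  1  2  3  4  5  6
g(k):  0  0  1  1  2  2  3
So g(6) = 3.
Grundy values for stack B (subtraction set {1, 3, 4, 5}):
k:     0  1  2  3  4  5  6  7  8  9 10 11
g(k):  0  1  0  1  2  3  2  3  0  1  0  1
So g(11) = 1.
By the Sprague-Grundy theorem, the Grundy value of a sum of independent games is the XOR of the component values.
Combined value = 3 ⊕ 1 = 2.

2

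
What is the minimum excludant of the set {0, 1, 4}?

The values 0, 1 are all present; 2 is the first non-negative integer missing from the set.

2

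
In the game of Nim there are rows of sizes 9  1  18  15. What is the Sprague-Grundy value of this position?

Nim-sum: 9 ^ 1 ^ 18 ^ 15 = 21.

21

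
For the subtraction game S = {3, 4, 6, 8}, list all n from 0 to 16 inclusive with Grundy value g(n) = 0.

0, 1, 2, 11, 12, 13

Compute g(0), g(1), … for moves {3, 4, 6, 8}:
k:     0  1  2  3  4  5  6  7  8  9 10 11 12 13 14 15 16
g(k):  0  0  0  1  1  1  2  2  2  3  3  0  0  0  1  1  1
The P-positions (g = 0) in 0..16 are 0, 1, 2, 11, 12, 13.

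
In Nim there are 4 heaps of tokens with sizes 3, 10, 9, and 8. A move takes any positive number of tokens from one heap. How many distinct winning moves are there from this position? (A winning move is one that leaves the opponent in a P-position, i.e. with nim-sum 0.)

Write each in binary and XOR column by column:
  0011  (3)
  1010  (10)
  1001  (9)
  1000  (8)
  ----
  1000  (8)
The overall nim-sum is X = 8. A heap of size p has a winning move iff p XOR X < p (reduce it to p XOR X).
  3: 3 XOR 8 = 11 ≥ 3 — no move.
  10: 10 XOR 8 = 2 < 10 — winning move (to 2).
  9: 9 XOR 8 = 1 < 9 — winning move (to 1).
  8: 8 XOR 8 = 0 < 8 — winning move (to 0).
That gives 3 winning moves.

3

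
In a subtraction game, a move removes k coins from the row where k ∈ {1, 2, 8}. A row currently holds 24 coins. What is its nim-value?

Build the Grundy sequence with g(k) = mex{g(k−s) : s ∈ {1, 2, 8}, s ≤ k}:
k:     0  1  2  3  4  5  6  7  8  9 10 11 12 13 14 15 16 17 18 19 20 21 22 23 24
g(k):  0  1  2  0  1  2  0  1  2  0  1  2  0  1  2  0  1  2  0  1  2  0  1  2  0
So g(24) = 0.

0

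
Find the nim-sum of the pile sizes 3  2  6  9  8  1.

Nim-sum: 3 ^ 2 ^ 6 ^ 9 ^ 8 ^ 1 = 7.

7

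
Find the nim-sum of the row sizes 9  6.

15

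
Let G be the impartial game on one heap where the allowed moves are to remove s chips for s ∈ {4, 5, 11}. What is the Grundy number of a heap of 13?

Grundy values for subtraction set {4, 5, 11}:
g(0) = mex{} = 0
g(1) = mex{} = 0
g(2) = mex{} = 0
g(3) = mex{} = 0
g(4) = mex{0} = 1
g(5) = mex{0} = 1
g(6) = mex{0} = 1
g(7) = mex{0} = 1
g(8) = mex{0,1} = 2
g(9) = mex{1} = 0
g(10) = mex{1} = 0
g(11) = mex{0,1} = 2
g(12) = mex{0,1,2} = 3
g(13) = mex{0,2} = 1
So g(13) = 1.

1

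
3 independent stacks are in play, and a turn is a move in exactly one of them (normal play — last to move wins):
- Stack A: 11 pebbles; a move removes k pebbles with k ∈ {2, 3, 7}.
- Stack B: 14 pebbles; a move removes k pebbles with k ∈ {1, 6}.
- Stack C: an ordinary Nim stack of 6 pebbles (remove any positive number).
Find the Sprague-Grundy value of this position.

6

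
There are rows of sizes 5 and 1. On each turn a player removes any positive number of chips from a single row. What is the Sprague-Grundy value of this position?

4

Bitwise XOR of the heap sizes:
  101  (5)
  001  (1)
  ---
  100  (4)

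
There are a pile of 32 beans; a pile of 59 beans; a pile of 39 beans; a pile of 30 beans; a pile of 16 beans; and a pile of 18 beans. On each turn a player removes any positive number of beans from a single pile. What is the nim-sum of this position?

32

Bitwise XOR of the heap sizes:
  100000  (32)
  111011  (59)
  100111  (39)
  011110  (30)
  010000  (16)
  010010  (18)
  ------
  100000  (32)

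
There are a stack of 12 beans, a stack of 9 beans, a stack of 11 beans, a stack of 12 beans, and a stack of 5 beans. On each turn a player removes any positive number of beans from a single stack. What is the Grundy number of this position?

7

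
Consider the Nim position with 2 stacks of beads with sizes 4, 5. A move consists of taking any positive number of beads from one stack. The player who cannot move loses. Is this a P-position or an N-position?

N-position

Compute the nim-sum pairwise:
4 ^ 5 = 1
The nim-sum is 1 ≠ 0, so this is an N-position: the player to move can win.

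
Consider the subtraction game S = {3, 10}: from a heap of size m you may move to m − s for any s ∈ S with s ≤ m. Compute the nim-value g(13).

0

Build the Grundy sequence with g(k) = mex{g(k−s) : s ∈ {3, 10}, s ≤ k}:
k:     0  1  2  3  4  5  6  7  8  9 10 11 12 13
g(k):  0  0  0  1  1  1  0  0  0  1  1  1  2  0
So g(13) = 0.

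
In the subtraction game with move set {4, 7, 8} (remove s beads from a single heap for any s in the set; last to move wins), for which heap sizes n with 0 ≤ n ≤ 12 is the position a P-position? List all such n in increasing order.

0, 1, 2, 3, 12

Grundy values for subtraction set {4, 7, 8}:
k:     0  1  2  3  4  5  6  7  8  9 10 11 12
g(k):  0  0  0  0  1  1  1  1  2  2  2  2  0
The P-positions (g = 0) in 0..12 are 0, 1, 2, 3, 12.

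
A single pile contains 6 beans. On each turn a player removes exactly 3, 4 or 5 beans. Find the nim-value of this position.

Compute g(0), g(1), … for moves {3, 4, 5}:
g(0) = mex{} = 0
g(1) = mex{} = 0
g(2) = mex{} = 0
g(3) = mex{0} = 1
g(4) = mex{0} = 1
g(5) = mex{0} = 1
g(6) = mex{0,1} = 2
So g(6) = 2.

2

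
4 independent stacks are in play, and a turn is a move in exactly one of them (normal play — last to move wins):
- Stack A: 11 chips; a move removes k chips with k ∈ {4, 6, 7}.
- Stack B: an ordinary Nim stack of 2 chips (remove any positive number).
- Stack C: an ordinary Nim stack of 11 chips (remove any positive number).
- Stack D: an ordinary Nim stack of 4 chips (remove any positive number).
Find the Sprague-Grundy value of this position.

Grundy values for stack A (subtraction set {4, 6, 7}):
k:     0  1  2  3  4  5  6  7  8  9 10 11
g(k):  0  0  0  0  1  1  1  1  2  2  2  0
So g(11) = 0.
Stack B is a plain Nim stack of size 2, so its Grundy value is 2.
Stack C is a plain Nim stack of size 11, so its Grundy value is 11.
Stack D is a plain Nim stack of size 4, so its Grundy value is 4.
The value of a disjunctive sum is the nim-sum of the parts.
Combined value = 0 ⊕ 2 ⊕ 11 ⊕ 4 = 13.

13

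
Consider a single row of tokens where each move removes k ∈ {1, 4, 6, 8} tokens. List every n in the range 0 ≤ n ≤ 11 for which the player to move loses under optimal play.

0, 2, 5, 7

Compute g(0), g(1), … for moves {1, 4, 6, 8}:
k:     0  1  2  3  4  5  6  7  8  9 10 11
g(k):  0  1  0  1  2  0  1  0  1  2  3  2
The P-positions (g = 0) in 0..11 are 0, 2, 5, 7.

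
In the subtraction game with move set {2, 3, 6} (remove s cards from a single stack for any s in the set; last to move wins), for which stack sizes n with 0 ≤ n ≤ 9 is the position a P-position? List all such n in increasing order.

0, 1, 5, 9

Build the Grundy sequence with g(k) = mex{g(k−s) : s ∈ {2, 3, 6}, s ≤ k}:
g(0) = mex{} = 0
g(1) = mex{} = 0
g(2) = mex{0} = 1
g(3) = mex{0} = 1
g(4) = mex{0,1} = 2
g(5) = mex{1} = 0
g(6) = mex{0,1,2} = 3
g(7) = mex{0,2} = 1
g(8) = mex{0,1,3} = 2
g(9) = mex{1,3} = 0
The P-positions (g = 0) in 0..9 are 0, 1, 5, 9.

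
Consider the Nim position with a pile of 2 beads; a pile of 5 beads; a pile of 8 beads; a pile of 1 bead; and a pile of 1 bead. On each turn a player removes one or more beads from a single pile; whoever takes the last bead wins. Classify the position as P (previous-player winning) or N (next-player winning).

Compute the nim-sum pairwise:
2 XOR 5 = 7
7 XOR 8 = 15
15 XOR 1 = 14
14 XOR 1 = 15
The nim-sum is 15 ≠ 0, so this is an N-position: the player to move can win.

N-position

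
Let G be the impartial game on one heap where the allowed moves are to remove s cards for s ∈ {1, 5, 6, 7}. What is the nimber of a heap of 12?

0

Grundy values for subtraction set {1, 5, 6, 7}:
g(0) = mex{} = 0
g(1) = mex{0} = 1
g(2) = mex{1} = 0
g(3) = mex{0} = 1
g(4) = mex{1} = 0
g(5) = mex{0} = 1
g(6) = mex{0,1} = 2
g(7) = mex{0,1,2} = 3
g(8) = mex{0,1,3} = 2
g(9) = mex{0,1,2} = 3
g(10) = mex{0,1,3} = 2
g(11) = mex{0,1,2} = 3
g(12) = mex{1,2,3} = 0
So g(12) = 0.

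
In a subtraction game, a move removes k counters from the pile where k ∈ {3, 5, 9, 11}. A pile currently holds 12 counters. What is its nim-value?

Compute g(0), g(1), … for moves {3, 5, 9, 11}:
k:     0  1  2  3  4  5  6  7  8  9 10 11 12
g(k):  0  0  0  1  1  1  2  2  0  3  3  1  4
So g(12) = 4.

4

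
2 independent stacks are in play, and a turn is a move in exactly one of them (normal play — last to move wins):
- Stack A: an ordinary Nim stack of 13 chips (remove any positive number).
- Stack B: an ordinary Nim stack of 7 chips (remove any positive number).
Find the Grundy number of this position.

10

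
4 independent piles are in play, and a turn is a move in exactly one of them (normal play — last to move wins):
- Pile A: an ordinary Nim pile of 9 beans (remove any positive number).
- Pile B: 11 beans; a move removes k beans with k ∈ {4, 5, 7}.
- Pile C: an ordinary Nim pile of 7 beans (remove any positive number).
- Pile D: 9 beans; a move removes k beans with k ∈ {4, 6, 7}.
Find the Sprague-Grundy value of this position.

Pile A is a plain Nim pile of size 9, so its Grundy value is 9.
Grundy values for pile B (subtraction set {4, 5, 7}):
k:     0  1  2  3  4  5  6  7  8  9 10 11
g(k):  0  0  0  0  1  1  1  1  2  2  2  0
So g(11) = 0.
Pile C is a plain Nim pile of size 7, so its Grundy value is 7.
Grundy values for pile D (subtraction set {4, 6, 7}):
k:     0  1  2  3  4  5  6  7  8  9
g(k):  0  0  0  0  1  1  1  1  2  2
So g(9) = 2.
By the Sprague-Grundy theorem, the Grundy value of a sum of independent games is the XOR of the component values.
Combined value = 9 ⊕ 0 ⊕ 7 ⊕ 2 = 12.

12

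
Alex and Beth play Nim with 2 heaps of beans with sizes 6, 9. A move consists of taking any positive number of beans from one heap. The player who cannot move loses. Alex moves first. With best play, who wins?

Compute the nim-sum pairwise:
6 XOR 9 = 15
The nim-sum is 15 ≠ 0, so this is an N-position: the player to move can win; Alex has a winning move.

Alex wins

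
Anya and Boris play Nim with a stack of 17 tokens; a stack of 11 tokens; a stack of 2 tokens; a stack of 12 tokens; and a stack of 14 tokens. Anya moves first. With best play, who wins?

Anya wins

Nim-sum: 17 ⊕ 11 ⊕ 2 ⊕ 12 ⊕ 14 = 26.
The nim-sum is 26 ≠ 0, so this is an N-position: the player to move can win; Anya has a winning move.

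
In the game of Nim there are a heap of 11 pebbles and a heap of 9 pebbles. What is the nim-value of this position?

2

Compute the nim-sum pairwise:
11 XOR 9 = 2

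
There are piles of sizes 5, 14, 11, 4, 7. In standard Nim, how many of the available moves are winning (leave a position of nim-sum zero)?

3

Bitwise XOR of the heap sizes:
  0101  (5)
  1110  (14)
  1011  (11)
  0100  (4)
  0111  (7)
  ----
  0011  (3)
The overall nim-sum is X = 3. A pile of size p has a winning move iff p XOR X < p (reduce it to p XOR X).
  5: 5 XOR 3 = 6 ≥ 5 — no move.
  14: 14 XOR 3 = 13 < 14 — winning move (to 13).
  11: 11 XOR 3 = 8 < 11 — winning move (to 8).
  4: 4 XOR 3 = 7 ≥ 4 — no move.
  7: 7 XOR 3 = 4 < 7 — winning move (to 4).
That gives 3 winning moves.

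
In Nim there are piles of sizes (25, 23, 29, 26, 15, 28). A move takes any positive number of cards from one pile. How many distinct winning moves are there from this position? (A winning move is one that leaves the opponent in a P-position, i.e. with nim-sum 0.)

5

Write each in binary and XOR column by column:
  11001  (25)
  10111  (23)
  11101  (29)
  11010  (26)
  01111  (15)
  11100  (28)
  -----
  11010  (26)
The overall nim-sum is X = 26. A pile of size p has a winning move iff p XOR X < p (reduce it to p XOR X).
  25: 25 XOR 26 = 3 < 25 — winning move (to 3).
  23: 23 XOR 26 = 13 < 23 — winning move (to 13).
  29: 29 XOR 26 = 7 < 29 — winning move (to 7).
  26: 26 XOR 26 = 0 < 26 — winning move (to 0).
  15: 15 XOR 26 = 21 ≥ 15 — no move.
  28: 28 XOR 26 = 6 < 28 — winning move (to 6).
That gives 5 winning moves.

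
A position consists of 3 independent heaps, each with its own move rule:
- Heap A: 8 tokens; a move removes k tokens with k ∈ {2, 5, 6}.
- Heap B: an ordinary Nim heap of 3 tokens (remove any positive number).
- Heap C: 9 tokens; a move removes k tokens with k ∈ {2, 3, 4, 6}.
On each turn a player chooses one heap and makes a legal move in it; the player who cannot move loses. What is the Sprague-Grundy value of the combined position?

For heap A, compute g(0), g(1), … with moves {2, 5, 6}:
k:     0  1  2  3  4  5  6  7  8
g(k):  0  0  1  1  0  2  1  3  0
So g(8) = 0.
Heap B is a plain Nim heap of size 3, so its Grundy value is 3.
Build the Grundy sequence for heap C with g(k) = mex{g(k−s) : s ∈ {2, 3, 4, 6}, s ≤ k}:
g(0) = mex{} = 0
g(1) = mex{} = 0
g(2) = mex{0} = 1
g(3) = mex{0} = 1
g(4) = mex{0,1} = 2
g(5) = mex{0,1} = 2
g(6) = mex{0,1,2} = 3
g(7) = mex{0,1,2} = 3
g(8) = mex{1,2,3} = 0
g(9) = mex{1,2,3} = 0
So g(9) = 0.
By the Sprague-Grundy theorem, the Grundy value of a sum of independent games is the XOR of the component values.
Combined value = 0 XOR 3 XOR 0 = 3.

3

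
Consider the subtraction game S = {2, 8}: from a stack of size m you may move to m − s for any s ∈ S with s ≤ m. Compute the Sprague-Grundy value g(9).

2

Grundy values for subtraction set {2, 8}:
g(0) = mex{} = 0
g(1) = mex{} = 0
g(2) = mex{0} = 1
g(3) = mex{0} = 1
g(4) = mex{1} = 0
g(5) = mex{1} = 0
g(6) = mex{0} = 1
g(7) = mex{0} = 1
g(8) = mex{0,1} = 2
g(9) = mex{0,1} = 2
So g(9) = 2.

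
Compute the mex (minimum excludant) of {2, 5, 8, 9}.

0 is not in the set, so the mex is 0.

0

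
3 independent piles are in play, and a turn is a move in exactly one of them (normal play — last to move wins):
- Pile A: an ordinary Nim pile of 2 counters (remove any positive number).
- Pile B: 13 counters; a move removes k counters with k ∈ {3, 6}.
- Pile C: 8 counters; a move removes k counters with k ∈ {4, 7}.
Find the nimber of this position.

Pile A is a plain Nim pile of size 2, so its Grundy value is 2.
For pile B, compute g(0), g(1), … with moves {3, 6}:
g(0) = mex{} = 0
g(1) = mex{} = 0
g(2) = mex{} = 0
g(3) = mex{0} = 1
g(4) = mex{0} = 1
g(5) = mex{0} = 1
g(6) = mex{0,1} = 2
g(7) = mex{0,1} = 2
g(8) = mex{0,1} = 2
g(9) = mex{1,2} = 0
g(10) = mex{1,2} = 0
g(11) = mex{1,2} = 0
g(12) = mex{0,2} = 1
g(13) = mex{0,2} = 1
So g(13) = 1.
Build the Grundy sequence for pile C with g(k) = mex{g(k−s) : s ∈ {4, 7}, s ≤ k}:
k:     0  1  2  3  4  5  6  7  8
g(k):  0  0  0  0  1  1  1  1  2
So g(8) = 2.
The value of a disjunctive sum is the nim-sum of the parts.
Combined value = 2 ⊕ 1 ⊕ 2 = 1.

1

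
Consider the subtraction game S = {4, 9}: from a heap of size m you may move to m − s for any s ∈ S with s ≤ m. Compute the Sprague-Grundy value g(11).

2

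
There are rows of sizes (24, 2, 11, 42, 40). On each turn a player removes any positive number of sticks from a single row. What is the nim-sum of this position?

Compute the nim-sum pairwise:
24 XOR 2 = 26
26 XOR 11 = 17
17 XOR 42 = 59
59 XOR 40 = 19

19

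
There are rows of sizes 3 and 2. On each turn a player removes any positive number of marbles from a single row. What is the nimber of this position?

1

Compute the nim-sum pairwise:
3 ⊕ 2 = 1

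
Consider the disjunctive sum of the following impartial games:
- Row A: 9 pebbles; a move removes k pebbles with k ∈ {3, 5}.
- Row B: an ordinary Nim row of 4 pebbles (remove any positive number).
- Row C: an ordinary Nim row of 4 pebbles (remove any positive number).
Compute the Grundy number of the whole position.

0

Grundy values for row A (subtraction set {3, 5}):
k:     0  1  2  3  4  5  6  7  8  9
g(k):  0  0  0  1  1  1  2  2  0  0
So g(9) = 0.
Row B is a plain Nim row of size 4, so its Grundy value is 4.
Row C is a plain Nim row of size 4, so its Grundy value is 4.
By the Sprague-Grundy theorem, the Grundy value of a sum of independent games is the XOR of the component values.
Combined value = 0 ⊕ 4 ⊕ 4 = 0.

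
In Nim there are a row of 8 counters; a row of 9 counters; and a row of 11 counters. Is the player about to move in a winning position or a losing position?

Winning position

Compute the nim-sum pairwise:
8 ^ 9 = 1
1 ^ 11 = 10
The nim-sum is 10 ≠ 0, so this is an N-position: the player to move can win.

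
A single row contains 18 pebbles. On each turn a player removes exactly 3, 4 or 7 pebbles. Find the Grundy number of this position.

2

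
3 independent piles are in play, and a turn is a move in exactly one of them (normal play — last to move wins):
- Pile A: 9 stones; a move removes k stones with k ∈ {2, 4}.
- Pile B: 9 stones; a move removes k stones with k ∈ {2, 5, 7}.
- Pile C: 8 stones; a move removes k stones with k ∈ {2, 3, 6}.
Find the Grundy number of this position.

Grundy values for pile A (subtraction set {2, 4}):
k:     0  1  2  3  4  5  6  7  8  9
g(k):  0  0  1  1  2  2  0  0  1  1
So g(9) = 1.
Build the Grundy sequence for pile B with g(k) = mex{g(k−s) : s ∈ {2, 5, 7}, s ≤ k}:
k:     0  1  2  3  4  5  6  7  8  9
g(k):  0  0  1  1  0  2  1  3  2  2
So g(9) = 2.
Grundy values for pile C (subtraction set {2, 3, 6}):
g(0) = mex{} = 0
g(1) = mex{} = 0
g(2) = mex{0} = 1
g(3) = mex{0} = 1
g(4) = mex{0,1} = 2
g(5) = mex{1} = 0
g(6) = mex{0,1,2} = 3
g(7) = mex{0,2} = 1
g(8) = mex{0,1,3} = 2
So g(8) = 2.
The value of a disjunctive sum is the nim-sum of the parts.
Combined value = 1 XOR 2 XOR 2 = 1.

1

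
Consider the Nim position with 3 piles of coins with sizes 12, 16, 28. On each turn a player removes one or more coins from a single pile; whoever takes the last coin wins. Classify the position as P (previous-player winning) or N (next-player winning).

Nim-sum: 12 ^ 16 ^ 28 = 0.
The nim-sum is 0, so this is a P-position: the player to move is in a losing position under optimal play.

P-position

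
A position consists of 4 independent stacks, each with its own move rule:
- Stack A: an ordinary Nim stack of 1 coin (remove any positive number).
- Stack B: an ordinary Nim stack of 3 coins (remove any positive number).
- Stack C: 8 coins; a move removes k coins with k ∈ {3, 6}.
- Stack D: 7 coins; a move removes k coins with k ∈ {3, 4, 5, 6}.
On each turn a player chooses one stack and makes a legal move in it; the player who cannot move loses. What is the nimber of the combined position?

Stack A is a plain Nim stack of size 1, so its Grundy value is 1.
Stack B is a plain Nim stack of size 3, so its Grundy value is 3.
Grundy values for stack C (subtraction set {3, 6}):
g(0) = mex{} = 0
g(1) = mex{} = 0
g(2) = mex{} = 0
g(3) = mex{0} = 1
g(4) = mex{0} = 1
g(5) = mex{0} = 1
g(6) = mex{0,1} = 2
g(7) = mex{0,1} = 2
g(8) = mex{0,1} = 2
So g(8) = 2.
Build the Grundy sequence for stack D with g(k) = mex{g(k−s) : s ∈ {3, 4, 5, 6}, s ≤ k}:
g(0) = mex{} = 0
g(1) = mex{} = 0
g(2) = mex{} = 0
g(3) = mex{0} = 1
g(4) = mex{0} = 1
g(5) = mex{0} = 1
g(6) = mex{0,1} = 2
g(7) = mex{0,1} = 2
So g(7) = 2.
The value of a disjunctive sum is the nim-sum of the parts.
Combined value = 1 XOR 3 XOR 2 XOR 2 = 2.

2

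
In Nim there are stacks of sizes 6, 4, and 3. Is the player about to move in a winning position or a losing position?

Winning position

Write each in binary and XOR column by column:
  110  (6)
  100  (4)
  011  (3)
  ---
  001  (1)
The nim-sum is 1 ≠ 0, so this is an N-position: the player to move can win.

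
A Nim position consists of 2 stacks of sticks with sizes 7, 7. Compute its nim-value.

Nim-sum: 7 XOR 7 = 0.

0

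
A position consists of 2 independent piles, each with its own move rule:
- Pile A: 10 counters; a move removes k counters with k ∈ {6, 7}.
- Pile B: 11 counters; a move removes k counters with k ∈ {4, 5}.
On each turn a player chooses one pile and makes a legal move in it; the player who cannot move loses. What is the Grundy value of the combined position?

1

Grundy values for pile A (subtraction set {6, 7}):
g(0) = mex{} = 0
g(1) = mex{} = 0
g(2) = mex{} = 0
g(3) = mex{} = 0
g(4) = mex{} = 0
g(5) = mex{} = 0
g(6) = mex{0} = 1
g(7) = mex{0} = 1
g(8) = mex{0} = 1
g(9) = mex{0} = 1
g(10) = mex{0} = 1
So g(10) = 1.
For pile B, compute g(0), g(1), … with moves {4, 5}:
g(0) = mex{} = 0
g(1) = mex{} = 0
g(2) = mex{} = 0
g(3) = mex{} = 0
g(4) = mex{0} = 1
g(5) = mex{0} = 1
g(6) = mex{0} = 1
g(7) = mex{0} = 1
g(8) = mex{0,1} = 2
g(9) = mex{1} = 0
g(10) = mex{1} = 0
g(11) = mex{1} = 0
So g(11) = 0.
The value of a disjunctive sum is the nim-sum of the parts.
Combined value = 1 ⊕ 0 = 1.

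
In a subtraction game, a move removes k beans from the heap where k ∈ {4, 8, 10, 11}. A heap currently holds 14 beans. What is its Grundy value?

Build the Grundy sequence with g(k) = mex{g(k−s) : s ∈ {4, 8, 10, 11}, s ≤ k}:
g(0) = mex{} = 0
g(1) = mex{} = 0
g(2) = mex{} = 0
g(3) = mex{} = 0
g(4) = mex{0} = 1
g(5) = mex{0} = 1
g(6) = mex{0} = 1
g(7) = mex{0} = 1
g(8) = mex{0,1} = 2
g(9) = mex{0,1} = 2
g(10) = mex{0,1} = 2
g(11) = mex{0,1} = 2
g(12) = mex{0,1,2} = 3
g(13) = mex{0,1,2} = 3
g(14) = mex{0,1,2} = 3
So g(14) = 3.

3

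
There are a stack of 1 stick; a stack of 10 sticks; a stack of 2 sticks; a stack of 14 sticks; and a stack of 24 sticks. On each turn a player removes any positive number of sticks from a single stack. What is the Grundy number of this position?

Compute the nim-sum pairwise:
1 ⊕ 10 = 11
11 ⊕ 2 = 9
9 ⊕ 14 = 7
7 ⊕ 24 = 31

31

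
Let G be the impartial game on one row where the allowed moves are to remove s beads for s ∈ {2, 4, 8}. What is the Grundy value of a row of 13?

0

Compute g(0), g(1), … for moves {2, 4, 8}:
k:     0  1  2  3  4  5  6  7  8  9 10 11 12 13
g(k):  0  0  1  1  2  2  0  0  1  1  2  2  0  0
So g(13) = 0.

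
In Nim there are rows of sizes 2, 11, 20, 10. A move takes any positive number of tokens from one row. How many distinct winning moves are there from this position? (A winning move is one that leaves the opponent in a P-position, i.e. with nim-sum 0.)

1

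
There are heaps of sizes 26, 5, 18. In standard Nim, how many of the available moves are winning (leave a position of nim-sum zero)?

Nim-sum: 26 ⊕ 5 ⊕ 18 = 13.
The overall nim-sum is X = 13. A heap of size p has a winning move iff p XOR X < p (reduce it to p XOR X).
  26: 26 XOR 13 = 23 < 26 — winning move (to 23).
  5: 5 XOR 13 = 8 ≥ 5 — no move.
  18: 18 XOR 13 = 31 ≥ 18 — no move.
That gives 1 winning move.

1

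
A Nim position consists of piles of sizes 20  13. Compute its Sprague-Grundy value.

In binary:
  10100  (20)
  01101  (13)
  -----
  11001  (25)

25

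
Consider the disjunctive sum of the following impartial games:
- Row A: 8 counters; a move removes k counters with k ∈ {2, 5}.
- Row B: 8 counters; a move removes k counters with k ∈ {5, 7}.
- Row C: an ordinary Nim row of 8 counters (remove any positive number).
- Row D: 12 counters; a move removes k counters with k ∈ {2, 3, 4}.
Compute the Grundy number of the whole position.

Grundy values for row A (subtraction set {2, 5}):
k:     0  1  2  3  4  5  6  7  8
g(k):  0  0  1  1  0  2  1  0  0
So g(8) = 0.
Grundy values for row B (subtraction set {5, 7}):
g(0) = mex{} = 0
g(1) = mex{} = 0
g(2) = mex{} = 0
g(3) = mex{} = 0
g(4) = mex{} = 0
g(5) = mex{0} = 1
g(6) = mex{0} = 1
g(7) = mex{0} = 1
g(8) = mex{0} = 1
So g(8) = 1.
Row C is a plain Nim row of size 8, so its Grundy value is 8.
Grundy values for row D (subtraction set {2, 3, 4}):
k:     0  1  2  3  4  5  6  7  8  9 10 11 12
g(k):  0  0  1  1  2  2  0  0  1  1  2  2  0
So g(12) = 0.
By the Sprague-Grundy theorem, the Grundy value of a sum of independent games is the XOR of the component values.
Combined value = 0 ⊕ 1 ⊕ 8 ⊕ 0 = 9.

9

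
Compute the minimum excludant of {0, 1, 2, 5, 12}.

3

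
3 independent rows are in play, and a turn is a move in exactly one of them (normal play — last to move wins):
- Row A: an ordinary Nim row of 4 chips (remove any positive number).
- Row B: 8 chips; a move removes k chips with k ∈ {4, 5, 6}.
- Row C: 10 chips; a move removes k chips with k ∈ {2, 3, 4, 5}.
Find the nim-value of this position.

7

Row A is a plain Nim row of size 4, so its Grundy value is 4.
For row B, compute g(0), g(1), … with moves {4, 5, 6}:
k:     0  1  2  3  4  5  6  7  8
g(k):  0  0  0  0  1  1  1  1  2
So g(8) = 2.
Grundy values for row C (subtraction set {2, 3, 4, 5}):
g(0) = mex{} = 0
g(1) = mex{} = 0
g(2) = mex{0} = 1
g(3) = mex{0} = 1
g(4) = mex{0,1} = 2
g(5) = mex{0,1} = 2
g(6) = mex{0,1,2} = 3
g(7) = mex{1,2} = 0
g(8) = mex{1,2,3} = 0
g(9) = mex{0,2,3} = 1
g(10) = mex{0,2,3} = 1
So g(10) = 1.
By the Sprague-Grundy theorem, the Grundy value of a sum of independent games is the XOR of the component values.
Combined value = 4 XOR 2 XOR 1 = 7.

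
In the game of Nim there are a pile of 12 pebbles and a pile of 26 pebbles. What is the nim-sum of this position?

22

Write each in binary and XOR column by column:
  01100  (12)
  11010  (26)
  -----
  10110  (22)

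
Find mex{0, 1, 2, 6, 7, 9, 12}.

The values 0, 1, 2 are all present; 3 is the first non-negative integer missing from the set.

3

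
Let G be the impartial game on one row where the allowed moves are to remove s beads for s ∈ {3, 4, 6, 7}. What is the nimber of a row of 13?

1

Build the Grundy sequence with g(k) = mex{g(k−s) : s ∈ {3, 4, 6, 7}, s ≤ k}:
k:     0  1  2  3  4  5  6  7  8  9 10 11 12 13
g(k):  0  0  0  1  1  1  2  2  2  3  0  0  0  1
So g(13) = 1.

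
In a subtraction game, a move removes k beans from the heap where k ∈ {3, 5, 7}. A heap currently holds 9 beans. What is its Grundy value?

Compute g(0), g(1), … for moves {3, 5, 7}:
k:     0  1  2  3  4  5  6  7  8  9
g(k):  0  0  0  1  1  1  2  2  2  3
So g(9) = 3.

3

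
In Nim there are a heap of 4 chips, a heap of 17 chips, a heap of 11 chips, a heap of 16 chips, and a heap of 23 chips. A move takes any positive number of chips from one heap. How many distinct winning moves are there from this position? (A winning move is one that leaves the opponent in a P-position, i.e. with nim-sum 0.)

Nim-sum: 4 XOR 17 XOR 11 XOR 16 XOR 23 = 25.
The overall nim-sum is X = 25. A heap of size p has a winning move iff p XOR X < p (reduce it to p XOR X).
  4: 4 XOR 25 = 29 ≥ 4 — no move.
  17: 17 XOR 25 = 8 < 17 — winning move (to 8).
  11: 11 XOR 25 = 18 ≥ 11 — no move.
  16: 16 XOR 25 = 9 < 16 — winning move (to 9).
  23: 23 XOR 25 = 14 < 23 — winning move (to 14).
That gives 3 winning moves.

3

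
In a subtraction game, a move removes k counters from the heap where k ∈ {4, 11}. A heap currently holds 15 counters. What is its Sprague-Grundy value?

0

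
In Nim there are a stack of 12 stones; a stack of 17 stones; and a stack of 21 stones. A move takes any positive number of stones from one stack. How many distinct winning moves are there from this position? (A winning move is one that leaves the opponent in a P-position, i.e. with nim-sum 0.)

Compute the nim-sum pairwise:
12 XOR 17 = 29
29 XOR 21 = 8
The overall nim-sum is X = 8. A stack of size p has a winning move iff p XOR X < p (reduce it to p XOR X).
  12: 12 XOR 8 = 4 < 12 — winning move (to 4).
  17: 17 XOR 8 = 25 ≥ 17 — no move.
  21: 21 XOR 8 = 29 ≥ 21 — no move.
That gives 1 winning move.

1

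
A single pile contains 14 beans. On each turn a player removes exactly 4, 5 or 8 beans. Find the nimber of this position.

0

Compute g(0), g(1), … for moves {4, 5, 8}:
k:     0  1  2  3  4  5  6  7  8  9 10 11 12 13 14
g(k):  0  0  0  0  1  1  1  1  2  2  2  2  0  0  0
So g(14) = 0.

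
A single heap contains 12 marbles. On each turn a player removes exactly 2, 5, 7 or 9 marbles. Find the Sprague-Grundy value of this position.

0

Compute g(0), g(1), … for moves {2, 5, 7, 9}:
g(0) = mex{} = 0
g(1) = mex{} = 0
g(2) = mex{0} = 1
g(3) = mex{0} = 1
g(4) = mex{1} = 0
g(5) = mex{0,1} = 2
g(6) = mex{0} = 1
g(7) = mex{0,1,2} = 3
g(8) = mex{0,1} = 2
g(9) = mex{0,1,3} = 2
g(10) = mex{0,1,2} = 3
g(11) = mex{0,1,2} = 3
g(12) = mex{1,2,3} = 0
So g(12) = 0.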